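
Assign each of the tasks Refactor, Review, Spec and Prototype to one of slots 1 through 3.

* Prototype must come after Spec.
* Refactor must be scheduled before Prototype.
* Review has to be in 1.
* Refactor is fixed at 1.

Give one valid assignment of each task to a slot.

Spec -> 1; Prototype -> 2; Refactor -> 1; Review -> 1

Checking: Refactor(1) before Prototype(2); Spec(1) before Prototype(2); Review=1 in [1,1]; Refactor=1 in [1,1].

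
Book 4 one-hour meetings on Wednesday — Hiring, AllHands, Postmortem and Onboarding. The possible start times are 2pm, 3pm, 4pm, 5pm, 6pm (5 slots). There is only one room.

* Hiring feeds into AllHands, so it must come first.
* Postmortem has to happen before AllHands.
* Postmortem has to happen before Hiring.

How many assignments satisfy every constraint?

Splitting on Hiring: it can be 3pm (6), 4pm (8), 5pm (6). Listing each branch's schedules as (AllHands, Postmortem, Onboarding):
Hiring=3pm: (4pm,2pm,5pm) (4pm,2pm,6pm) (5pm,2pm,4pm) (5pm,2pm,6pm) (6pm,2pm,4pm) (6pm,2pm,5pm) — 6.
Hiring=4pm: (5pm,2pm,3pm) (5pm,2pm,6pm) (5pm,3pm,2pm) (5pm,3pm,6pm) (6pm,2pm,3pm) (6pm,2pm,5pm) (6pm,3pm,2pm) (6pm,3pm,5pm) — 8.
Hiring=5pm: (6pm,2pm,3pm) (6pm,2pm,4pm) (6pm,3pm,2pm) (6pm,3pm,4pm) (6pm,4pm,2pm) (6pm,4pm,3pm) — 6.
Summing: 6 + 8 + 6 = 20.

20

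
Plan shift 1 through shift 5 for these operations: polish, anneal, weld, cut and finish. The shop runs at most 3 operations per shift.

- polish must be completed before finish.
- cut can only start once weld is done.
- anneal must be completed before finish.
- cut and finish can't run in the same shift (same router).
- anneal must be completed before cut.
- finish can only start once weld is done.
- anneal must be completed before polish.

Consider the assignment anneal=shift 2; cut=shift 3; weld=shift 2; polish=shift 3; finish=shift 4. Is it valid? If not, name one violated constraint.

polish must be completed before finish — holds.
cut and finish can't run in the same shift (same router) — holds.
anneal must be completed before finish — holds.
The shop runs at most 3 operations per shift — holds.
cut can only start once weld is done — holds.
anneal must be completed before polish — holds.
anneal must be completed before cut — holds.
finish can only start once weld is done — holds.

Yes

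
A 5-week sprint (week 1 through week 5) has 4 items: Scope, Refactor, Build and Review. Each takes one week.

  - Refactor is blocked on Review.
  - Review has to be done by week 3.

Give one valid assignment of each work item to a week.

Refactor=week 2, Build=week 1, Scope=week 1, Review=week 1

Checking: Review(week 1) before Refactor(week 2); Review=week 1 in [week 1,week 3].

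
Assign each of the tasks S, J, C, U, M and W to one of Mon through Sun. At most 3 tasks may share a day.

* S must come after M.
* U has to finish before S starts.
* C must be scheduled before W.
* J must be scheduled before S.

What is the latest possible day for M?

Sat

Downstream work caps M at Sat.
M at Sat is achievable: J in Mon; C in Mon; S in Sun; W in Tue; M in Sat; U in Mon.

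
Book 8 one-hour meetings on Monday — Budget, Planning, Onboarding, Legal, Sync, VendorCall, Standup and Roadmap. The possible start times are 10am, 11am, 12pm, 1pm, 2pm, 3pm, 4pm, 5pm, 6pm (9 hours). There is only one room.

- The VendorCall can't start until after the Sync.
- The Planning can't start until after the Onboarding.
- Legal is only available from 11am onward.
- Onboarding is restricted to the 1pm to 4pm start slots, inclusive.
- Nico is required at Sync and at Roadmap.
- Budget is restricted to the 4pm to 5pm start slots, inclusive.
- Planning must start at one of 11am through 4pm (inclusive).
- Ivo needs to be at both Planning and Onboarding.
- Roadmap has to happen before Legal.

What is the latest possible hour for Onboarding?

Onboarding is available from 1pm; Onboarding's own window allows nothing later than 4pm; downstream work caps Onboarding at 3pm.
Onboarding at 3pm is achievable: Roadmap in 10am, Sync in 12pm, Standup in 2pm, VendorCall in 1pm, Budget in 5pm, Legal in 11am, Planning in 4pm, Onboarding in 3pm.

3pm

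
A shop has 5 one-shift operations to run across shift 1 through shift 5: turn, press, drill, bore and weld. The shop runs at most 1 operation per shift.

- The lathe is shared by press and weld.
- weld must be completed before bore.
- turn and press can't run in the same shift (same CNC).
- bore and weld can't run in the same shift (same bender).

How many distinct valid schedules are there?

60

Splitting on turn: it can be shift 1 (12), shift 2 (12), shift 3 (12), shift 4 (12), shift 5 (12). Listing each branch's schedules as (press, drill, bore, weld) by shift number:
turn=shift 1: (2,3,5,4) (2,4,5,3) (2,5,4,3) (3,2,5,4) (3,4,5,2) (3,5,4,2) (4,2,5,3) (4,3,5,2) (4,5,3,2) (5,2,4,3) (5,3,4,2) (5,4,3,2) — 12.
turn=shift 2: (1,3,5,4) (1,4,5,3) (1,5,4,3) (3,1,5,4) (3,4,5,1) (3,5,4,1) (4,1,5,3) (4,3,5,1) (4,5,3,1) (5,1,4,3) (5,3,4,1) (5,4,3,1) — 12.
turn=shift 3: (1,2,5,4) (1,4,5,2) (1,5,4,2) (2,1,5,4) (2,4,5,1) (2,5,4,1) (4,1,5,2) (4,2,5,1) (4,5,2,1) (5,1,4,2) (5,2,4,1) (5,4,2,1) — 12.
turn=shift 4: (1,2,5,3) (1,3,5,2) (1,5,3,2) (2,1,5,3) (2,3,5,1) (2,5,3,1) (3,1,5,2) (3,2,5,1) (3,5,2,1) (5,1,3,2) (5,2,3,1) (5,3,2,1) — 12.
turn=shift 5: (1,2,4,3) (1,3,4,2) (1,4,3,2) (2,1,4,3) (2,3,4,1) (2,4,3,1) (3,1,4,2) (3,2,4,1) (3,4,2,1) (4,1,3,2) (4,2,3,1) (4,3,2,1) — 12.
Summing: 12 + 12 + 12 + 12 + 12 = 60.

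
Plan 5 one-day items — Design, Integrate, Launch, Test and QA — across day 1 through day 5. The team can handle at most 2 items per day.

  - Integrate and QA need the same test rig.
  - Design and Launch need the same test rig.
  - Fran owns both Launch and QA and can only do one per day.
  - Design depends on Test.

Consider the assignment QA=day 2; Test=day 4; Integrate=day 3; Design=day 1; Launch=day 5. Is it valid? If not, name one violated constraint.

Fran owns both Launch and QA and can only do one per day — holds.
Design and Launch need the same test rig — holds.
Integrate and QA need the same test rig — holds.
Design depends on Test — violated.
The team can handle at most 2 items per day — holds.

Invalid. Design depends on Test.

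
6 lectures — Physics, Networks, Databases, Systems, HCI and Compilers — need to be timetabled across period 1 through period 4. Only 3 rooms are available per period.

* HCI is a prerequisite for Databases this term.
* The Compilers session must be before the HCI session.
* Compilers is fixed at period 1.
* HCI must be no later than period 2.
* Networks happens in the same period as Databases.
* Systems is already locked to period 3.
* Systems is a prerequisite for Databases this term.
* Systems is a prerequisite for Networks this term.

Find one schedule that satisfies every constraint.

Compilers in period 1, HCI in period 2, Systems in period 3, Databases in period 4, Physics in period 1, Networks in period 4

Checking: Systems(period 3) before Networks(period 4); HCI(period 2) before Databases(period 4); Compilers(period 1) before HCI(period 2); Systems(period 3) before Databases(period 4); Networks = Databases = period 4; Compilers=period 1 in [period 1,period 1]; Systems=period 3 in [period 3,period 3]; HCI=period 2 in [period 1,period 2]; max 2 per period (cap 3).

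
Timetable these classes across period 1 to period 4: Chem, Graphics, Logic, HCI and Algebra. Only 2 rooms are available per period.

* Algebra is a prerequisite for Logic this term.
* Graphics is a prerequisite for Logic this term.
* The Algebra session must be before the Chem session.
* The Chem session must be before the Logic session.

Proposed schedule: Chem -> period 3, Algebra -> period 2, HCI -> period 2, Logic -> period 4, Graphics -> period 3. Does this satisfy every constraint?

Only 2 rooms are available per period — holds.
Algebra is a prerequisite for Logic this term — holds.
The Chem session must be before the Logic session — holds.
Graphics is a prerequisite for Logic this term — holds.
The Algebra session must be before the Chem session — holds.

Yes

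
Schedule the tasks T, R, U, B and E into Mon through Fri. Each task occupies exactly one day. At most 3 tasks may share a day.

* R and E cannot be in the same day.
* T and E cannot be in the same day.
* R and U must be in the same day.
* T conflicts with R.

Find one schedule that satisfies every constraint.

U -> Tue; R -> Tue; T -> Mon; B -> Mon; E -> Wed

Checking: T(Mon) != R(Tue); T(Mon) != E(Wed); R(Tue) != E(Wed); R = U = Tue; max 2 per day (cap 3).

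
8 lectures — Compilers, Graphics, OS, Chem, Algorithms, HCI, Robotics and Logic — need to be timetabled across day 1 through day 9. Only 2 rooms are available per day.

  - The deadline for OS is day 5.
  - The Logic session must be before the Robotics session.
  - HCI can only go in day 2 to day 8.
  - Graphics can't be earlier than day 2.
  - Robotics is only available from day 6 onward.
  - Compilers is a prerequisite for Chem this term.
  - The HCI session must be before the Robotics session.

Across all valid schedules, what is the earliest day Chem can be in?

day 2

Precedence pushes Chem to at least day 2.
Chem at day 2 is achievable: OS -> day 1; Robotics -> day 6; Compilers -> day 1; Logic -> day 3; Graphics -> day 3; HCI -> day 2; Chem -> day 2; Algorithms -> day 4.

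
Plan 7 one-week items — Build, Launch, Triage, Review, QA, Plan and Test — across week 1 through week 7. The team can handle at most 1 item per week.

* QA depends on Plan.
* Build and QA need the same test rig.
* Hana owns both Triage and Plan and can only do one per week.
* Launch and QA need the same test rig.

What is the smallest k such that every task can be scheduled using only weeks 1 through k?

7

The precedence chain requires at least 2 distinct weeks.
With at most 1 per week and 7 tasks, at least 7 weeks are needed.
7 works (last occupied week: week 7): for example Triage -> week 5, Plan -> week 1, QA -> week 2, Test -> week 7, Review -> week 6, Build -> week 3, Launch -> week 4.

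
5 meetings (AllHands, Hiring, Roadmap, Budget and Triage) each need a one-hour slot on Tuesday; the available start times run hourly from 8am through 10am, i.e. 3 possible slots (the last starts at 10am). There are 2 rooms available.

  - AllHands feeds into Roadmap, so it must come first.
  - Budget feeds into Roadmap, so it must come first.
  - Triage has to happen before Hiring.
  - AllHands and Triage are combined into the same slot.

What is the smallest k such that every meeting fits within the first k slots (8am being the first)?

The precedence chain requires at least 2 distinct slots.
With at most 2 per slot and 5 meetings, at least 3 slots are needed.
3 works (last occupied slot: 10am): for example Triage -> 8am; Hiring -> 9am; Roadmap -> 10am; Budget -> 9am; AllHands -> 8am.

3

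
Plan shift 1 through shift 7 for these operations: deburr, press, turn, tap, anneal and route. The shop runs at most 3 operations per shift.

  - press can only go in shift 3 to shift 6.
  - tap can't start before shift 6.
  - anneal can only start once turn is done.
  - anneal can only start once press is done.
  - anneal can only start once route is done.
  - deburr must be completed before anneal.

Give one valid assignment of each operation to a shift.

press -> shift 3, anneal -> shift 4, deburr -> shift 1, turn -> shift 1, route -> shift 1, tap -> shift 6

Checking: press(shift 3) before anneal(shift 4); route(shift 1) before anneal(shift 4); deburr(shift 1) before anneal(shift 4); turn(shift 1) before anneal(shift 4); press=shift 3 in [shift 3,shift 6]; tap=shift 6 in [shift 6,shift 7]; max 3 per shift (cap 3).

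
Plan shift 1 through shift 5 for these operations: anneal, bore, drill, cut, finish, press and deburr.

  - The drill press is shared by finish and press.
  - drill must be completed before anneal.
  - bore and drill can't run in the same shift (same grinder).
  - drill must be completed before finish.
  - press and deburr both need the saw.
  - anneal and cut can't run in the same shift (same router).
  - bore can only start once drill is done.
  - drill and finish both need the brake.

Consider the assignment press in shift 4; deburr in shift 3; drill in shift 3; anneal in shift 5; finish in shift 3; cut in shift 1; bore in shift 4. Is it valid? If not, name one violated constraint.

drill must be completed before anneal — holds.
drill and finish both need the brake — violated.
bore and drill can't run in the same shift (same grinder) — holds.
The drill press is shared by finish and press — holds.
press and deburr both need the saw — holds.
bore can only start once drill is done — holds.
drill must be completed before finish — violated.
anneal and cut can't run in the same shift (same router) — holds.

No — it violates: drill and finish both need the brake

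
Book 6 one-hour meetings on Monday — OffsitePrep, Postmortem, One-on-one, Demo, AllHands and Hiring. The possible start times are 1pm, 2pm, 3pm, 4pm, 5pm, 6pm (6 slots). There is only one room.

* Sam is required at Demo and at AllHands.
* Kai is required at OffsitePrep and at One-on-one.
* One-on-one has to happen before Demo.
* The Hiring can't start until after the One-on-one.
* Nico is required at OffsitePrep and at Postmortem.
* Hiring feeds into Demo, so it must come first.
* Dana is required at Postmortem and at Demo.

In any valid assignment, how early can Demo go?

Precedence pushes Demo to at least 3pm.
Demo at 3pm is achievable: Postmortem in 5pm, One-on-one in 1pm, Demo in 3pm, AllHands in 6pm, Hiring in 2pm, OffsitePrep in 4pm.

3pm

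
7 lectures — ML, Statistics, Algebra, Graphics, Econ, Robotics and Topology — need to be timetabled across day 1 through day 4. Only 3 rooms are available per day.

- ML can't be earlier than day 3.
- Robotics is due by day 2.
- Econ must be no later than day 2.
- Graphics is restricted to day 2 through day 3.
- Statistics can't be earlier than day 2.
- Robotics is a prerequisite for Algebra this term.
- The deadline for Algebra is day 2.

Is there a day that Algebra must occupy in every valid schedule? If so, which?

Precedence pushes Algebra to at least day 2; Algebra's own window allows nothing later than day 2.
So Algebra is pinned to day 2.

day 2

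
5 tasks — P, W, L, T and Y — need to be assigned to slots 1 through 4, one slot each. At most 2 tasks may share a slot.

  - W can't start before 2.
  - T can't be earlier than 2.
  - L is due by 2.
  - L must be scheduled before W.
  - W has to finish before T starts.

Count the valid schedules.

52

Splitting on P: it can be 1 (13), 2 (13), 3 (13), 4 (13). Listing each branch's schedules as (W, L, T, Y):
P=1: (2,1,3,2) (2,1,3,3) (2,1,3,4) (2,1,4,2) (2,1,4,3) (2,1,4,4) (3,1,4,2) (3,1,4,3) (3,1,4,4) (3,2,4,1) (3,2,4,2) (3,2,4,3) (3,2,4,4) — 13.
P=2: (2,1,3,1) (2,1,3,3) (2,1,3,4) (2,1,4,1) (2,1,4,3) (2,1,4,4) (3,1,4,1) (3,1,4,2) (3,1,4,3) (3,1,4,4) (3,2,4,1) (3,2,4,3) (3,2,4,4) — 13.
P=3: (2,1,3,1) (2,1,3,2) (2,1,3,4) (2,1,4,1) (2,1,4,2) (2,1,4,3) (2,1,4,4) (3,1,4,1) (3,1,4,2) (3,1,4,4) (3,2,4,1) (3,2,4,2) (3,2,4,4) — 13.
P=4: (2,1,3,1) (2,1,3,2) (2,1,3,3) (2,1,3,4) (2,1,4,1) (2,1,4,2) (2,1,4,3) (3,1,4,1) (3,1,4,2) (3,1,4,3) (3,2,4,1) (3,2,4,2) (3,2,4,3) — 13.
Summing: 13 + 13 + 13 + 13 = 52.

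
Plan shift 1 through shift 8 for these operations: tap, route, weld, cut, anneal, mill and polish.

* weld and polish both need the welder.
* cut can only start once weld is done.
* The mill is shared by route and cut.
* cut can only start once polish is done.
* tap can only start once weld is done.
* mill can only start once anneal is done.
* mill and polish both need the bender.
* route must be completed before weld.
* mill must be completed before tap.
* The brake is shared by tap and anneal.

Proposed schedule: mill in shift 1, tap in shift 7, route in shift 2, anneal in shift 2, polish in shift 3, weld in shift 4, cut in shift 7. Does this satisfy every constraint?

Invalid. mill can only start once anneal is done.

tap can only start once weld is done — holds.
mill can only start once anneal is done — violated.
mill and polish both need the bender — holds.
route must be completed before weld — holds.
mill must be completed before tap — holds.
cut can only start once polish is done — holds.
The mill is shared by route and cut — holds.
The brake is shared by tap and anneal — holds.
cut can only start once weld is done — holds.
weld and polish both need the welder — holds.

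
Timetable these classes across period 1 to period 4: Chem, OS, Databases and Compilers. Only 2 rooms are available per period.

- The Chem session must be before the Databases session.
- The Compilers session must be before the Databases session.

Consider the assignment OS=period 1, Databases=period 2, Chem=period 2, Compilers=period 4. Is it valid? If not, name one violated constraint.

Only 2 rooms are available per period — holds.
The Chem session must be before the Databases session — violated.
The Compilers session must be before the Databases session — violated.

Invalid. The Compilers session must be before the Databases session.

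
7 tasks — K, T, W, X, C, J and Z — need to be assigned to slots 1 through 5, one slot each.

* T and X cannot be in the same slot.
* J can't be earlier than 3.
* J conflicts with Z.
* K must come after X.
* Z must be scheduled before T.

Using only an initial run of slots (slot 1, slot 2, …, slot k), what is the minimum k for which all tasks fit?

The precedence chain requires at least 2 distinct slots.
J can't be placed before 3, so the schedule must run through at least slot 3.
3 works (last occupied slot: 3): for example Z in 1; X in 1; J in 3; C in 1; W in 1; K in 2; T in 2.

3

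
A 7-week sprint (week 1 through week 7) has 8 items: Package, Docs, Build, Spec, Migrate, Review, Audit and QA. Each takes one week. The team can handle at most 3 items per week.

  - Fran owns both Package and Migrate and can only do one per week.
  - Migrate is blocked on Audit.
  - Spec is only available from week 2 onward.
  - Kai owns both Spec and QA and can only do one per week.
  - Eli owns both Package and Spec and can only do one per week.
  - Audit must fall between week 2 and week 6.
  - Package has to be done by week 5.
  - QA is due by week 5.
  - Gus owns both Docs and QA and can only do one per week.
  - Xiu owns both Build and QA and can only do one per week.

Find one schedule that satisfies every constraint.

Audit in week 2; Docs in week 2; Migrate in week 3; Package in week 1; Build in week 3; Spec in week 2; Review in week 1; QA in week 1

Checking: Audit(week 2) before Migrate(week 3); Build(week 3) != QA(week 1); Package(week 1) != Migrate(week 3); Spec(week 2) != QA(week 1); Package(week 1) != Spec(week 2); Docs(week 2) != QA(week 1); Package=week 1 in [week 1,week 5]; QA=week 1 in [week 1,week 5]; Audit=week 2 in [week 2,week 6]; Spec=week 2 in [week 2,week 7]; max 3 per week (cap 3).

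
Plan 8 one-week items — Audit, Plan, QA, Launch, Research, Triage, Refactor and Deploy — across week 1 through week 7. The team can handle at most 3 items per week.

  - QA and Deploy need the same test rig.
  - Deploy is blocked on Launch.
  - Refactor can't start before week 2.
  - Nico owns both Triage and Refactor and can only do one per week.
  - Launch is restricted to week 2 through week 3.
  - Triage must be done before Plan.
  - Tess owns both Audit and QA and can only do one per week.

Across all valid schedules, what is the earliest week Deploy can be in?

Precedence pushes Deploy to at least week 3.
Deploy at week 3 is achievable: Plan -> week 2, Audit -> week 1, Refactor -> week 2, Deploy -> week 3, Launch -> week 2, QA -> week 4, Research -> week 1, Triage -> week 1.

week 3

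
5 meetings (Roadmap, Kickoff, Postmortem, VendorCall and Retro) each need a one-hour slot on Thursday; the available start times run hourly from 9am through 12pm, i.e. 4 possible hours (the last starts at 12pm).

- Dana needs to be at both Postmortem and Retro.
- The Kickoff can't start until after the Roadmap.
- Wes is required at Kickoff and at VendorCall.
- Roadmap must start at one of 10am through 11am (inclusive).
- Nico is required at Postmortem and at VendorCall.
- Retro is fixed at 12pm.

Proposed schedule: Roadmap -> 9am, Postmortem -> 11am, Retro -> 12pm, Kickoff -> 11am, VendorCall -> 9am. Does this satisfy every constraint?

No — it violates: Roadmap must start at one of 10am through 11am (inclusive)

The Kickoff can't start until after the Roadmap — holds.
Retro is fixed at 12pm — holds.
Roadmap must start at one of 10am through 11am (inclusive) — violated.
Dana needs to be at both Postmortem and Retro — holds.
Wes is required at Kickoff and at VendorCall — holds.
Nico is required at Postmortem and at VendorCall — holds.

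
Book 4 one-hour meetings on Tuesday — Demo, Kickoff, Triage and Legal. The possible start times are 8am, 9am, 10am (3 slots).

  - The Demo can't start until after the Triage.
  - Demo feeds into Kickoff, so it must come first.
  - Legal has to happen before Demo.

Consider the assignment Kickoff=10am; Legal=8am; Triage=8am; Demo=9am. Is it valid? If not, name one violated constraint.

Yes, all constraints hold

Legal has to happen before Demo — holds.
The Demo can't start until after the Triage — holds.
Demo feeds into Kickoff, so it must come first — holds.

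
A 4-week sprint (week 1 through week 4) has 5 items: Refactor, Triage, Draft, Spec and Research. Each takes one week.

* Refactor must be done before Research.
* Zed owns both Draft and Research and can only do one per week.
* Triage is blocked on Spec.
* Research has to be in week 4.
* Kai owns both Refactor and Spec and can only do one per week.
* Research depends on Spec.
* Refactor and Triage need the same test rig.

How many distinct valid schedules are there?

Splitting on Refactor: it can be week 1 (9), week 2 (9), week 3 (9). Listing each branch's schedules as (Triage, Draft, Spec, Research) by week number:
Refactor=week 1: (3,1,2,4) (3,2,2,4) (3,3,2,4) (4,1,2,4) (4,1,3,4) (4,2,2,4) (4,2,3,4) (4,3,2,4) (4,3,3,4) — 9.
Refactor=week 2: (3,1,1,4) (3,2,1,4) (3,3,1,4) (4,1,1,4) (4,1,3,4) (4,2,1,4) (4,2,3,4) (4,3,1,4) (4,3,3,4) — 9.
Refactor=week 3: (2,1,1,4) (2,2,1,4) (2,3,1,4) (4,1,1,4) (4,1,2,4) (4,2,1,4) (4,2,2,4) (4,3,1,4) (4,3,2,4) — 9.
Summing: 9 + 9 + 9 = 27.

27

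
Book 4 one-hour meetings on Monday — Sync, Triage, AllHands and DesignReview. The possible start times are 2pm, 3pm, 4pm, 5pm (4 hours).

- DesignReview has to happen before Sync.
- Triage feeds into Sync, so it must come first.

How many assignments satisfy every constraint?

Splitting on Sync: it can be 3pm (4), 4pm (16), 5pm (36). Listing each branch's schedules as (Triage, AllHands, DesignReview):
Sync=3pm: (2pm,2pm,2pm) (2pm,3pm,2pm) (2pm,4pm,2pm) (2pm,5pm,2pm) — 4.
Sync=4pm: (2pm,2pm,2pm) (2pm,2pm,3pm) (2pm,3pm,2pm) (2pm,3pm,3pm) (2pm,4pm,2pm) (2pm,4pm,3pm) (2pm,5pm,2pm) (2pm,5pm,3pm) (3pm,2pm,2pm) (3pm,2pm,3pm) (3pm,3pm,2pm) (3pm,3pm,3pm) (3pm,4pm,2pm) (3pm,4pm,3pm) (3pm,5pm,2pm) (3pm,5pm,3pm) — 16.
Sync=5pm: (2pm,2pm,2pm) (2pm,2pm,3pm) (2pm,2pm,4pm) (2pm,3pm,2pm) (2pm,3pm,3pm) (2pm,3pm,4pm) (2pm,4pm,2pm) (2pm,4pm,3pm) (2pm,4pm,4pm) (2pm,5pm,2pm) (2pm,5pm,3pm) (2pm,5pm,4pm) (3pm,2pm,2pm) (3pm,2pm,3pm) (3pm,2pm,4pm) (3pm,3pm,2pm) (3pm,3pm,3pm) (3pm,3pm,4pm) (3pm,4pm,2pm) (3pm,4pm,3pm) (3pm,4pm,4pm) (3pm,5pm,2pm) (3pm,5pm,3pm) (3pm,5pm,4pm) (4pm,2pm,2pm) (4pm,2pm,3pm) (4pm,2pm,4pm) (4pm,3pm,2pm) (4pm,3pm,3pm) (4pm,3pm,4pm) (4pm,4pm,2pm) (4pm,4pm,3pm) (4pm,4pm,4pm) (4pm,5pm,2pm) (4pm,5pm,3pm) (4pm,5pm,4pm) — 36.
Summing: 4 + 16 + 36 = 56.

56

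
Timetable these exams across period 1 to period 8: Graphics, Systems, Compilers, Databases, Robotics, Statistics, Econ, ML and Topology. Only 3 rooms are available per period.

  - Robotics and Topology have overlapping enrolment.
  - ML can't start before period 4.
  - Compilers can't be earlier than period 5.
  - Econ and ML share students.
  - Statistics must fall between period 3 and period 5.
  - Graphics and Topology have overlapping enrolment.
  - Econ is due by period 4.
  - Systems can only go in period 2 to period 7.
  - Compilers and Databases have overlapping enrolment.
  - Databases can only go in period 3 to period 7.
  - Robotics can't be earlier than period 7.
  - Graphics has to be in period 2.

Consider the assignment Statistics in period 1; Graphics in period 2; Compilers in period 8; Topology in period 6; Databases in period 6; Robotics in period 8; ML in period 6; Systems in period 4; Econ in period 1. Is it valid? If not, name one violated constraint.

Graphics has to be in period 2 — holds.
Robotics and Topology have overlapping enrolment — holds.
Compilers can't be earlier than period 5 — holds.
Statistics must fall between period 3 and period 5 — violated.
Compilers and Databases have overlapping enrolment — holds.
Systems can only go in period 2 to period 7 — holds.
Only 3 rooms are available per period — holds.
Graphics and Topology have overlapping enrolment — holds.
Robotics can't be earlier than period 7 — holds.
ML can't start before period 4 — holds.
Databases can only go in period 3 to period 7 — holds.
Econ is due by period 4 — holds.
Econ and ML share students — holds.

No — it violates: Statistics must fall between period 3 and period 5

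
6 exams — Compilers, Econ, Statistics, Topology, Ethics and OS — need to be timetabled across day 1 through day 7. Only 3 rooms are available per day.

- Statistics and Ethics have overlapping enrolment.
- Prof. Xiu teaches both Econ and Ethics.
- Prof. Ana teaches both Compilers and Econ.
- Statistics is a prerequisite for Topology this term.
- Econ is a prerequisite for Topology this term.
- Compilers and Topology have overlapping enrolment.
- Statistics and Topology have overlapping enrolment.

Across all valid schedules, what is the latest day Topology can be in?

Precedence pushes Topology to at least day 2.
Topology at day 7 is achievable: OS=day 1; Topology=day 7; Econ=day 1; Ethics=day 2; Statistics=day 1; Compilers=day 2.

day 7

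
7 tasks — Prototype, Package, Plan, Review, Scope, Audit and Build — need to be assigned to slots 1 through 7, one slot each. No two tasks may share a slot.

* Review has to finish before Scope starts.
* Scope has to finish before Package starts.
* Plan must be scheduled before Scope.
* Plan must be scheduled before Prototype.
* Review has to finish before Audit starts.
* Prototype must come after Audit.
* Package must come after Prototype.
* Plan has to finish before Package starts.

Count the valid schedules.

Splitting on Prototype: it can be 4 (9), 5 (22), 6 (25). Listing each branch's schedules as (Package, Plan, Review, Scope, Audit, Build):
Prototype=4: (6,1,2,5,3,7) (6,2,1,5,3,7) (6,3,1,5,2,7) (7,1,2,5,3,6) (7,1,2,6,3,5) (7,2,1,5,3,6) (7,2,1,6,3,5) (7,3,1,5,2,6) (7,3,1,6,2,5) — 9.
Prototype=5: (6,1,2,3,4,7) (6,1,2,4,3,7) (6,2,1,3,4,7) (6,2,1,4,3,7) (6,3,1,4,2,7) (7,1,2,3,4,6) (7,1,2,4,3,6) (7,1,2,6,3,4) (7,1,2,6,4,3) (7,1,3,6,4,2) (7,2,1,3,4,6) (7,2,1,4,3,6) (7,2,1,6,3,4) (7,2,1,6,4,3) (7,2,3,6,4,1) (7,3,1,4,2,6) (7,3,1,6,2,4) (7,3,1,6,4,2) (7,3,2,6,4,1) (7,4,1,6,2,3) (7,4,1,6,3,2) (7,4,2,6,3,1) — 22.
Prototype=6: (7,1,2,3,4,5) (7,1,2,3,5,4) (7,1,2,4,3,5) (7,1,2,4,5,3) (7,1,2,5,3,4) (7,1,2,5,4,3) (7,1,3,4,5,2) (7,1,3,5,4,2) (7,2,1,3,4,5) (7,2,1,3,5,4) (7,2,1,4,3,5) (7,2,1,4,5,3) (7,2,1,5,3,4) (7,2,1,5,4,3) (7,2,3,4,5,1) (7,2,3,5,4,1) (7,3,1,4,2,5) (7,3,1,4,5,2) (7,3,1,5,2,4) (7,3,1,5,4,2) (7,3,2,4,5,1) (7,3,2,5,4,1) (7,4,1,5,2,3) (7,4,1,5,3,2) (7,4,2,5,3,1) — 25.
Summing: 9 + 22 + 25 = 56.

56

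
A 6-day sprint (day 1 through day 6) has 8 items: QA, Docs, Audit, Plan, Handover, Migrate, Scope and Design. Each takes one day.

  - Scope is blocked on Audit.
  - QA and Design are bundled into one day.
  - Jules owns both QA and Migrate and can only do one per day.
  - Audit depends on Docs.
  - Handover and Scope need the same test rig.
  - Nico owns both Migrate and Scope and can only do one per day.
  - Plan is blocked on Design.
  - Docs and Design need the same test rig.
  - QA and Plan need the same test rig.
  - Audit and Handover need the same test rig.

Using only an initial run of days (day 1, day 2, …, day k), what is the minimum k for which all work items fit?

The precedence chain requires at least 3 distinct days.
3 works (last occupied day: day 3): for example Plan=day 3; Handover=day 1; Docs=day 1; Audit=day 2; Migrate=day 1; Scope=day 3; QA=day 2; Design=day 2.

3 days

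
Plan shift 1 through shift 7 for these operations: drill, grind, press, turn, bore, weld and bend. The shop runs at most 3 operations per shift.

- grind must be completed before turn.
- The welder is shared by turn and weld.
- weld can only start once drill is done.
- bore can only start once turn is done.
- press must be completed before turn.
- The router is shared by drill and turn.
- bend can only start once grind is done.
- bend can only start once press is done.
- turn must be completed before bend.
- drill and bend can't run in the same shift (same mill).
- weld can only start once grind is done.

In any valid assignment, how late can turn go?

shift 6

Precedence pushes turn to at least shift 2; downstream work caps turn at shift 6.
turn at shift 6 is achievable: grind=shift 1, drill=shift 1, weld=shift 2, bend=shift 7, turn=shift 6, press=shift 1, bore=shift 7.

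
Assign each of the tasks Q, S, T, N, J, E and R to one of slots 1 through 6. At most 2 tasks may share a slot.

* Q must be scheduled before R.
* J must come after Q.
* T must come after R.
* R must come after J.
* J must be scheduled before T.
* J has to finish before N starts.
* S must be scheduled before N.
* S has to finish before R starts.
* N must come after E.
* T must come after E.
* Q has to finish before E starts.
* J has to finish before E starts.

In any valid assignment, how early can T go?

Precedence pushes T to at least 4.
T at 4 is achievable: J=2, N=4, Q=1, E=3, R=3, T=4, S=1.

4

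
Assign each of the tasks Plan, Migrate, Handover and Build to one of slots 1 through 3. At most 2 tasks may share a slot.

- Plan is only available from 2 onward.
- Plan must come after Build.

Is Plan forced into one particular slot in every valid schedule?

Plan can be 2 (e.g. Migrate=1, Plan=2, Build=1, Handover=2) or 3 (e.g. Migrate -> 1; Handover -> 2; Build -> 1; Plan -> 3).

No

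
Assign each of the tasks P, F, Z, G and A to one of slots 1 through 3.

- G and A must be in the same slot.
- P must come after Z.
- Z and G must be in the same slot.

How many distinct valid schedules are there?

Splitting on P: it can be 2 (3), 3 (6). Listing each branch's schedules as (F, Z, G, A):
P=2: (1,1,1,1) (2,1,1,1) (3,1,1,1) — 3.
P=3: (1,1,1,1) (1,2,2,2) (2,1,1,1) (2,2,2,2) (3,1,1,1) (3,2,2,2) — 6.
Summing: 3 + 6 = 9.

9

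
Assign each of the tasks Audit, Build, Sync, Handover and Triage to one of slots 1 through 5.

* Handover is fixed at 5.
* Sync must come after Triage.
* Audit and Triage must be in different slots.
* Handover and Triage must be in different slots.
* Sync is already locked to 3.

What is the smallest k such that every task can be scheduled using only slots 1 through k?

The precedence chain requires at least 2 distinct slots.
Handover can't be placed before 5, so the schedule must run through at least slot 5.
5 works (last occupied slot: 5): for example Audit=2; Handover=5; Triage=1; Sync=3; Build=1.

5 slots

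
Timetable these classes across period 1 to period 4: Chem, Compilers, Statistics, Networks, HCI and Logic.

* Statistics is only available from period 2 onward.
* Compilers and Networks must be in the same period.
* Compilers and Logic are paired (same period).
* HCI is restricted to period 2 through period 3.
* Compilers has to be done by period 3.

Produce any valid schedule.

Chem=period 1, Compilers=period 1, Logic=period 1, HCI=period 2, Statistics=period 2, Networks=period 1

Checking: Compilers = Logic = period 1; Compilers = Networks = period 1; Compilers=period 1 in [period 1,period 3]; HCI=period 2 in [period 2,period 3]; Statistics=period 2 in [period 2,period 4].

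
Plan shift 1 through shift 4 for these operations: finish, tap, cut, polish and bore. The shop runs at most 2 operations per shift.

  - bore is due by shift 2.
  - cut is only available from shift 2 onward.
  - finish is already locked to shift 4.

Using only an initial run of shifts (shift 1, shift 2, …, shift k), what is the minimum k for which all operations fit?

4

With at most 2 per shift and 5 operations, at least 3 shifts are needed.
finish can't be placed before shift 4, so the schedule must run through at least shift 4.
4 works (last occupied shift: shift 4): for example tap in shift 1; finish in shift 4; bore in shift 1; polish in shift 2; cut in shift 2.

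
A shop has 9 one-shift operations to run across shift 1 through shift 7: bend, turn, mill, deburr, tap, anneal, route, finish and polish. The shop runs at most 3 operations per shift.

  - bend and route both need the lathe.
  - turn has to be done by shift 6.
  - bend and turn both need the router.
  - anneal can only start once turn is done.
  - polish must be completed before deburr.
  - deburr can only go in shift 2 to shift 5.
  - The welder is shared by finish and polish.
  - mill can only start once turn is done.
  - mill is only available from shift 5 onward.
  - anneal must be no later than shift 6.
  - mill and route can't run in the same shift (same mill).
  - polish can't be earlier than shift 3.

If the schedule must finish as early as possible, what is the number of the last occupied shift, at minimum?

shift 5

The precedence chain requires at least 2 distinct shifts.
With at most 3 per shift and 9 operations, at least 3 shifts are needed.
mill can't be placed before shift 5, so the schedule must run through at least shift 5.
5 works (last occupied shift: shift 5): for example route in shift 1; polish in shift 3; finish in shift 2; bend in shift 2; deburr in shift 4; anneal in shift 2; tap in shift 1; turn in shift 1; mill in shift 5.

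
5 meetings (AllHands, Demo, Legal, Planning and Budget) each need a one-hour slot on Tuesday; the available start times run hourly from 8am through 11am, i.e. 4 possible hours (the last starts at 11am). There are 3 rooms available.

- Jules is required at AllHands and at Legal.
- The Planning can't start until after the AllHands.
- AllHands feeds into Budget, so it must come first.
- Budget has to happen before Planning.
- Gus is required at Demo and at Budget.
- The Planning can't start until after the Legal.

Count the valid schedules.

Splitting on AllHands: it can be 8am (15), 9am (6). Listing each branch's schedules as (Demo, Legal, Planning, Budget):
AllHands=8am: (8am,9am,10am,9am) (8am,9am,11am,9am) (8am,9am,11am,10am) (8am,10am,11am,9am) (8am,10am,11am,10am) (9am,9am,11am,10am) (9am,10am,11am,10am) (10am,9am,10am,9am) (10am,9am,11am,9am) (10am,10am,11am,9am) (11am,9am,10am,9am) (11am,9am,11am,9am) (11am,9am,11am,10am) (11am,10am,11am,9am) (11am,10am,11am,10am) — 15.
AllHands=9am: (8am,8am,11am,10am) (8am,10am,11am,10am) (9am,8am,11am,10am) (9am,10am,11am,10am) (11am,8am,11am,10am) (11am,10am,11am,10am) — 6.
Summing: 15 + 6 = 21.

21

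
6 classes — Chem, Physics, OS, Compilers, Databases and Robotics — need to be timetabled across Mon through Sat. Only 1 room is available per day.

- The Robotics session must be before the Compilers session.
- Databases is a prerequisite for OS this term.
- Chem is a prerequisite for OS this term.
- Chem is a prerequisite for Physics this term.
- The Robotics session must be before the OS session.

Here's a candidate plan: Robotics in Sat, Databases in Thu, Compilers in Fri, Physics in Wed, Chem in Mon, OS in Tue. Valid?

Chem is a prerequisite for Physics this term — holds.
The Robotics session must be before the Compilers session — violated.
The Robotics session must be before the OS session — violated.
Databases is a prerequisite for OS this term — violated.
Chem is a prerequisite for OS this term — holds.
Only 1 room is available per day — holds.

No — it violates: The Robotics session must be before the OS session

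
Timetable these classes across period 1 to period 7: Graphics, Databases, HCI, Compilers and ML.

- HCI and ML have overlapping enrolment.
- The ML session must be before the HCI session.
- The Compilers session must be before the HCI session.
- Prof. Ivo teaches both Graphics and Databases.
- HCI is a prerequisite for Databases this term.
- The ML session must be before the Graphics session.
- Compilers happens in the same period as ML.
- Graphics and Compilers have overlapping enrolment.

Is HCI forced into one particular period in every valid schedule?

HCI can be period 2 (e.g. Databases=period 3, ML=period 1, Compilers=period 1, HCI=period 2, Graphics=period 2) or period 3 (e.g. ML=period 1, Graphics=period 2, HCI=period 3, Databases=period 4, Compilers=period 1).

No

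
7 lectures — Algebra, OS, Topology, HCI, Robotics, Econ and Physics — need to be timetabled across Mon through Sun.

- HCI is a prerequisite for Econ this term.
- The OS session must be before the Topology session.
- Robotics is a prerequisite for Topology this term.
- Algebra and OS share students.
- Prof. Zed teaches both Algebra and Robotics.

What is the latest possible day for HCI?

Downstream work caps HCI at Sat.
HCI at Sat is achievable: OS=Mon, Algebra=Tue, HCI=Sat, Robotics=Mon, Econ=Sun, Topology=Tue, Physics=Mon.

Sat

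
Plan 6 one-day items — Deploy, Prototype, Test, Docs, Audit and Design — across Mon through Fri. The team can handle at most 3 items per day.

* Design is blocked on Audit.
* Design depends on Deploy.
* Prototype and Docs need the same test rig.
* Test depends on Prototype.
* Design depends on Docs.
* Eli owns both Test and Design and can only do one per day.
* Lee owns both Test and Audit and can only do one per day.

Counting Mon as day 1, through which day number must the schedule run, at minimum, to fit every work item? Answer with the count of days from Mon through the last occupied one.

The precedence chain requires at least 2 distinct days.
With at most 3 per day and 6 work items, at least 2 days are needed.
Could 2 days be enough, i.e. nothing placed later than Tue? No: Test must come after Prototype (at Mon or later) → {Tue}; Prototype must come before Test (at Tue or earlier) → {Mon}; Design must come after Docs (at Mon or later) → {Tue}; Docs must come before Design (at Tue or earlier) → {Mon}; Docs can't share with Prototype (Mon) → nothing is left.
So 2 days is not enough.
3 works (last occupied day: Wed): for example Deploy -> Mon, Audit -> Mon, Test -> Wed, Design -> Tue, Docs -> Mon, Prototype -> Tue.

3 days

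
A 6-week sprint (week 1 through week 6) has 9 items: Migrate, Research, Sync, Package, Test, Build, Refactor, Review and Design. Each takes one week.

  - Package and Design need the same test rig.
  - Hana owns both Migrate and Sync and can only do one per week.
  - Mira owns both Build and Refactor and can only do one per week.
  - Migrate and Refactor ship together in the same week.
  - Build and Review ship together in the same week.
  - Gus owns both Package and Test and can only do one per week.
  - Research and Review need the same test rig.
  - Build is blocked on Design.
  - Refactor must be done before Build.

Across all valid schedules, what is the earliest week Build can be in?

week 2

Precedence pushes Build to at least week 2.
Build at week 2 is achievable: Build=week 2, Design=week 1, Refactor=week 1, Package=week 2, Migrate=week 1, Sync=week 2, Test=week 1, Research=week 1, Review=week 2.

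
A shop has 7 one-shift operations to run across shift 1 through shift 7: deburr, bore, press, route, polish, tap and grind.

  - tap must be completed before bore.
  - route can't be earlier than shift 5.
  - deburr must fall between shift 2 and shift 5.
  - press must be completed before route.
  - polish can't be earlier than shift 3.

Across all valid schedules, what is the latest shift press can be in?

Downstream work caps press at shift 6.
press at shift 6 is achievable: polish -> shift 3, press -> shift 6, tap -> shift 1, route -> shift 7, deburr -> shift 2, grind -> shift 1, bore -> shift 2.

shift 6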